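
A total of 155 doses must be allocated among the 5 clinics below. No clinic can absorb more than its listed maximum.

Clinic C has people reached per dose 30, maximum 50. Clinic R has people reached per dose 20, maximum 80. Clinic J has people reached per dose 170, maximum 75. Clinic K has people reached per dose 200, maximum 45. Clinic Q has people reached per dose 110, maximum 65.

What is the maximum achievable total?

25600

Rank by people reached per dose: Clinic K 200 > Clinic J 170 > Clinic Q 110 > Clinic C 30 > Clinic R 20.
Give Clinic K 45 to hit its cap of 45 ; 110 left.
Clinic J takes 75 to reach its cap of 75 ; 35 left.
Clinic Q has room for 65 but only 35 remain, so it gets 35.
Total = 170×75 + 200×45 + 110×35 = 25600.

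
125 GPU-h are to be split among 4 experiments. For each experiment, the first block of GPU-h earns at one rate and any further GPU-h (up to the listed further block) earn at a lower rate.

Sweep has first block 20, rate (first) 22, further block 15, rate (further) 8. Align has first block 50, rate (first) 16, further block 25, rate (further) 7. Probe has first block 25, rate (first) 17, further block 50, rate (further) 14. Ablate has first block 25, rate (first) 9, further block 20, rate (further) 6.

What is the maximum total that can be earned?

Rank every tier by rate: Sweep/T1 22 > Probe/T1 17 > Align/T1 16 > Probe/T2 14 > Ablate/T1 9 > Sweep/T2 8 > Align/T2 7 > Ablate/T2 6.
Sweep/T1 (22): +20 ; 105 left.
Probe T1 at 17: fill all 25 ; 80 left.
Fill Align T1 block (50 at 16) ; 30 left.
Probe/T2: +30 of 50 at 14; pool empty.
Total = 22×20 + 17×25 + 16×50 + 14×30 = 2085.

2085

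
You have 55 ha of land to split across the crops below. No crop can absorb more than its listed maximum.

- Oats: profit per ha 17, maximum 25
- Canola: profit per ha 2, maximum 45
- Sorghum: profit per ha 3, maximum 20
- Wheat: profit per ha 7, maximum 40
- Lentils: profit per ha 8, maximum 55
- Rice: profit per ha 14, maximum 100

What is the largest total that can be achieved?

845

Order the crops by profit per ha: Oats 17 > Rice 14 > Lentils 8 > Wheat 7 > Sorghum 3 > Canola 2.
Oats: +25 to 25 (cap) ; 30 left.
Rice has room for 100 but only 30 remain, so it gets 30.
Total = 17×25 + 14×30 = 845.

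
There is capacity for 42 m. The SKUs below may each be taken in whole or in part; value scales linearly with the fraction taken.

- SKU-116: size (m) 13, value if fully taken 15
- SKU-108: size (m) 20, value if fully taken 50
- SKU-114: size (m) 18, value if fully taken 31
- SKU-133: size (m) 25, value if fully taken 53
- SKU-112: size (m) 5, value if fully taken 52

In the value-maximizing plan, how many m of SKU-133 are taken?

Rank by value-to-size ratio: SKU-112 52/5≈10.4, SKU-108 50/20≈2.5, SKU-133 53/25≈2.12, SKU-114 31/18≈1.72, SKU-116 15/13≈1.15.
SKU-112: take in full, 5 m for value 52 → 37 left.
All 20 m of SKU-108 fit (value 50) → 17 remain.
Only 17 m remain; take 17/25 of SKU-133 for value 53×17/25 = 36.04.

17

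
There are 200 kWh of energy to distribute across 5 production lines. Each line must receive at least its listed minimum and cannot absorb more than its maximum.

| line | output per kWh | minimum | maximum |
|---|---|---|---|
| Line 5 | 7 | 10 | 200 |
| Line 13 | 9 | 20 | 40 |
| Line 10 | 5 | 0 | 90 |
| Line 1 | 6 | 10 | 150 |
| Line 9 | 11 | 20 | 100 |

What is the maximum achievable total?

1870

Meeting every minimum uses 10+20+0+10+20 = 60 kWh, leaving 140.
Order the production lines by output per kWh: Line 9 11 > Line 13 9 > Line 5 7 > Line 1 6 > Line 10 5.
Line 9: +80 to 100 (cap) → 60 left.
Give Line 13 20 more to hit its cap of 40 → 40 left.
Only 40 left; Line 5 takes them to reach 50.
Total = 7×50 + 9×40 + 6×10 + 11×100 = 1870.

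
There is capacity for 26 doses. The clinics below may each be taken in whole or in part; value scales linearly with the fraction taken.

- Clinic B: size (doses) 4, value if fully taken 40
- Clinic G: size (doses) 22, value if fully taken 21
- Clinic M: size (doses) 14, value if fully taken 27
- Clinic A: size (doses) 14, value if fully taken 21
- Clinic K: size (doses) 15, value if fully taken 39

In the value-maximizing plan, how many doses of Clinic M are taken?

Sort by value density: Clinic B 40/4≈10, Clinic K 39/15≈2.6, Clinic M 27/14≈1.93, Clinic A 21/14≈1.5, Clinic G 21/22≈0.955.
All 4 doses of Clinic B fit (value 40) → 22 remain.
Take all of Clinic K (15 doses, value 39) → 7 doses left.
7 doses left: a 7/14 share of Clinic M gives 27×7/14 = 13.5.

7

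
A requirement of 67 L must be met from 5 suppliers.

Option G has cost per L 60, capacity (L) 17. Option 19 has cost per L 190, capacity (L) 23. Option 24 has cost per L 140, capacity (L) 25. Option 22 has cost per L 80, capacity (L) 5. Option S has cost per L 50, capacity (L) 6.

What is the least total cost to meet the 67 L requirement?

7880

Cheapest first:
Option S at 50: take all 6 L → 61 still needed.
Take 17 from Option G at 60 → need 44 more.
Take 5 from Option 22 at 80 → need 39 more.
Option 24 at 140: take all 25 L → 14 still needed.
Option 19 at 190: take 14 of its 23 → requirement met.
Cost = 6×50 + 17×60 + 5×80 + 25×140 + 14×190 = 7880.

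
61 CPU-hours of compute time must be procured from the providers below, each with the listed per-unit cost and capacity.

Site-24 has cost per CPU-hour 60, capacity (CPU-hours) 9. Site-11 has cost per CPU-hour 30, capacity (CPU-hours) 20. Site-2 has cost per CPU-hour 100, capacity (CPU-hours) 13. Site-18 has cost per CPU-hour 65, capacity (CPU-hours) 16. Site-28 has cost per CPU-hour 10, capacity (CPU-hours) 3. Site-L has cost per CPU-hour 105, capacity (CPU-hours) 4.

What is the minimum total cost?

Use providers in increasing cost order.
Site-28 (10): use full 3 → 58 CPU-hours to go.
Take 20 from Site-11 at 30 → need 38 more.
Site-24 (60): use full 9 → 29 CPU-hours to go.
Take 16 from Site-18 at 65 → need 13 more.
Take 13 from Site-2 at 100 → need 0 more.
Site-L: unused.
Cost = 3×10 + 20×30 + 9×60 + 16×65 + 13×100 = 3510.

3510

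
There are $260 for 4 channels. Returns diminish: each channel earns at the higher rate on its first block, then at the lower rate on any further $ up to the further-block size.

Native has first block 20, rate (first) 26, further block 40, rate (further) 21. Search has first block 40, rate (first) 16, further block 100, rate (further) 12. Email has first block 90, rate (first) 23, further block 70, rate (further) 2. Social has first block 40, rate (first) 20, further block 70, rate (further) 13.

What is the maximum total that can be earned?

Order all 8 blocks by rate: Native/T1 26 > Email/T1 23 > Native/T2 21 > Social/T1 20 > Search/T1 16 > Social/T2 13 > Search/T2 12 > Email/T2 2.
Fill Native T1 block (20 at 26) — 240 left.
Email T1 at 23: fill all 90 — 150 left.
Fill Native T2 block (40 at 21) — 110 left.
Social/T1 (20): +40 — 70 left.
Search T1 at 16: fill all 40 — 30 left.
30 remain; put them into Social T2 at 13.
Total = 26×20 + 23×90 + 21×40 + 20×40 + 16×40 + 13×30 = 5260.

5260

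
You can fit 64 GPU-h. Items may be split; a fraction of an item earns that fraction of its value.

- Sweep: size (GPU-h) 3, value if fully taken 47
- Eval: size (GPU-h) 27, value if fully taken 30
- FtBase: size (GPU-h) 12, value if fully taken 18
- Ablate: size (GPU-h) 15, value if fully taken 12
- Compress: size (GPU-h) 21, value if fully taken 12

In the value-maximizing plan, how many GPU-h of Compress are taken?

7

Rank by value-to-size ratio: Sweep 47/3≈15.7, FtBase 18/12≈1.5, Eval 30/27≈1.11, Ablate 12/15≈0.8, Compress 12/21≈0.571.
Sweep: take in full, 3 GPU-h for value 47 ; 61 left.
FtBase: take in full, 12 GPU-h for value 18 ; 49 left.
All 27 GPU-h of Eval fit (value 30) ; 22 remain.
All 15 GPU-h of Ablate fit (value 12) ; 7 remain.
Fill the last 7 GPU-h with part of Compress: 7/21 of it earns 4.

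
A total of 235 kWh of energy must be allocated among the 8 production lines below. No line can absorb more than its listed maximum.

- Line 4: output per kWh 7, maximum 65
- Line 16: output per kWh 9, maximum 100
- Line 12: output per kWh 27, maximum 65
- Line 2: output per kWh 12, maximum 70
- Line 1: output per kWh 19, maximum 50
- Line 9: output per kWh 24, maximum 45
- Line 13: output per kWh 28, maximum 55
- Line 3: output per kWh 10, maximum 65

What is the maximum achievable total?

5565

Rank by output per kWh: Line 13 28 > Line 12 27 > Line 9 24 > Line 1 19 > Line 2 12 > Line 3 10 > Line 16 9 > Line 4 7.
Line 13 takes 55 to reach its cap of 55 ; 180 left.
Give Line 12 65 to hit its cap of 65 ; 115 left.
Give Line 9 45 to hit its cap of 45 ; 70 left.
Give Line 1 50 to hit its cap of 50 ; 20 left.
Line 2: +20 (room for 70) → 20. Pool exhausted.
Total = 27×65 + 12×20 + 19×50 + 24×45 + 28×55 = 5565.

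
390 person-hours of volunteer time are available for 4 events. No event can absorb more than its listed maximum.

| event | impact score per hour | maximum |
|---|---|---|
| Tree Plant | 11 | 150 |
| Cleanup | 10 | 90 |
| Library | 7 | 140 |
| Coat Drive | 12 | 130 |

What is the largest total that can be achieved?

Highest impact score per hour first: Coat Drive 12 > Tree Plant 11 > Cleanup 10 > Library 7.
Coat Drive takes 130 to reach its cap of 130 ; 260 left.
Tree Plant: +150 to 150 (cap) ; 110 left.
Cleanup: +90 to 90 (cap) ; 20 left.
Only 20 left; Library takes them to reach 20.
Total = 11×150 + 10×90 + 7×20 + 12×130 = 4250.

4250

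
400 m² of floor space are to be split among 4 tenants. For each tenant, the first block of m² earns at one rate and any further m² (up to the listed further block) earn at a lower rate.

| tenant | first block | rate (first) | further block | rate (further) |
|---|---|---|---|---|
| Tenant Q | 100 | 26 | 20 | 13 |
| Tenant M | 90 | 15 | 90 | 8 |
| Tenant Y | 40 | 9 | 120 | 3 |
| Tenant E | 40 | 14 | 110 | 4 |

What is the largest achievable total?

5930

Rank every tier by rate: Tenant Q/first 26 > Tenant M/first 15 > Tenant E/first 14 > Tenant Q/second 13 > Tenant Y/first 9 > Tenant M/second 8 > Tenant E/second 4 > Tenant Y/second 3.
Fill Tenant Q first block (100 at 26) → 300 left.
Tenant M/first (15): +90 → 210 left.
Tenant E/first (14): +40 → 170 left.
Tenant Q second at 13: fill all 20 → 150 left.
Tenant Y/first (9): +40 → 110 left.
Fill Tenant M second block (90 at 8) → 20 left.
Tenant E second at 4: only 20 left, fill 20.
Total = 26×100 + 15×90 + 14×40 + 13×20 + 9×40 + 8×90 + 4×20 = 5930.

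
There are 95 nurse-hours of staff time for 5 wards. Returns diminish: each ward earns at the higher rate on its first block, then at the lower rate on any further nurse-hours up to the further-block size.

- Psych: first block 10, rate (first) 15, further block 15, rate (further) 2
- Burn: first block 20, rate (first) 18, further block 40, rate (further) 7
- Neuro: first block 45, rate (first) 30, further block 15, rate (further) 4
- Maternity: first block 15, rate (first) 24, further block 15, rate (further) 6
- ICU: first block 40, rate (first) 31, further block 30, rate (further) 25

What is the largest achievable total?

2840

Order all 10 blocks by rate: ICU/first 31 > Neuro/first 30 > ICU/second 25 > Maternity/first 24 > Burn/first 18 > Psych/first 15 > Burn/second 7 > Maternity/second 6 > Neuro/second 4 > Psych/second 2.
Fill ICU first block (40 at 31) — 55 left.
Fill Neuro first block (45 at 30) — 10 left.
10 remain; put them into ICU second at 25.
Total = 31×40 + 30×45 + 25×10 = 2840.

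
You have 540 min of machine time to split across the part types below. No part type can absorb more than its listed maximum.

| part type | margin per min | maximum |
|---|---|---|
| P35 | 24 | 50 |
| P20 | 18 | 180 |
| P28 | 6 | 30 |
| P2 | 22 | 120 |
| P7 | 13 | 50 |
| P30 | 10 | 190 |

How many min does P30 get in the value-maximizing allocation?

Order the part types by margin per min: P35 24 > P2 22 > P20 18 > P7 13 > P30 10 > P28 6.
Give P35 50 to hit its cap of 50 — 490 left.
P2 takes 120 to reach its cap of 120 — 370 left.
P20: +180 to 180 (cap) — 190 left.
Give P7 50 to hit its cap of 50 — 140 left.
Only 140 left; P30 takes them to reach 140.

140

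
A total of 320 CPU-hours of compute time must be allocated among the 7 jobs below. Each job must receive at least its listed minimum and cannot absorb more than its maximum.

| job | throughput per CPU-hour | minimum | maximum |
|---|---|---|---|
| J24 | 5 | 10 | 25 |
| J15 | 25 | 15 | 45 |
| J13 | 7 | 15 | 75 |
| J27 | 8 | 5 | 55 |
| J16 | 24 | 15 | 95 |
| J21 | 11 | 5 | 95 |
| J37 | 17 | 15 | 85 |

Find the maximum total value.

5760

Meeting every minimum uses 10+15+15+5+15+5+15 = 80 CPU-hours, leaving 240.
Order the jobs by throughput per CPU-hour: J15 25 > J16 24 > J37 17 > J21 11 > J27 8 > J13 7 > J24 5.
Give J15 30 more to hit its cap of 45 ; 210 left.
J16: +80 to 95 (cap) ; 130 left.
Give J37 70 more to hit its cap of 85 ; 60 left.
J21 has room for 90 more but only 60 remain, so it gets 65.
Total = 5×10 + 25×45 + 7×15 + 8×5 + 24×95 + 11×65 + 17×85 = 5760.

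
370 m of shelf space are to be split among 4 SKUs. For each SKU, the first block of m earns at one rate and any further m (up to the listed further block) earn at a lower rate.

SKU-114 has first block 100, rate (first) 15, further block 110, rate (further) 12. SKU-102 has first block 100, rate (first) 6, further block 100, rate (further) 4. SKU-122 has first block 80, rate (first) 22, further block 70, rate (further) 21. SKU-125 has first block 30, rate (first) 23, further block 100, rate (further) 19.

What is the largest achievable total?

7170

Order all 8 blocks by rate: SKU-125/tier1 23 > SKU-122/tier1 22 > SKU-122/tier2 21 > SKU-125/tier2 19 > SKU-114/tier1 15 > SKU-114/tier2 12 > SKU-102/tier1 6 > SKU-102/tier2 4.
Fill SKU-125 tier1 block (30 at 23) — 340 left.
SKU-122/tier1 (22): +80 — 260 left.
SKU-122 tier2 at 21: fill all 70 — 190 left.
SKU-125 tier2 at 19: fill all 100 — 90 left.
90 remain; put them into SKU-114 tier1 at 15.
Total = 23×30 + 22×80 + 21×70 + 19×100 + 15×90 = 7170.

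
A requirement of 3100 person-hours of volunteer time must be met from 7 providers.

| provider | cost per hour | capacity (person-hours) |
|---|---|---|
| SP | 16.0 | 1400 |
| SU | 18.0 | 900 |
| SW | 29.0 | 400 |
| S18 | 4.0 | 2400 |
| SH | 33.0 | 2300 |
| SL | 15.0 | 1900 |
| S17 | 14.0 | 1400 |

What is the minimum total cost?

19400

Cheapest first:
S18 (4.0): use full 2400 ; 700 person-hours to go.
S17 at 14.0: take 700 of its 1400 ; requirement met.
SL, SP, SU, SW, SH: unused.
Cost = 2400×4.0 + 700×14.0 = 19400.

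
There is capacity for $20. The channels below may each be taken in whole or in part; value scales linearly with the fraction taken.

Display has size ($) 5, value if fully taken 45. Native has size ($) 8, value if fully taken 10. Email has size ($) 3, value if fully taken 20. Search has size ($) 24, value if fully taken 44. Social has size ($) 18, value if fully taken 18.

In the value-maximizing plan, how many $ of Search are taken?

12

Best value per unit of size first: Display 45/5≈9, Email 20/3≈6.67, Search 44/24≈1.83, Native 10/8≈1.25, Social 18/18≈1.
All 5 $ of Display fit (value 45) ; 15 remain.
All 3 $ of Email fit (value 20) ; 12 remain.
Fill the last 12 $ with part of Search: 12/24 of it earns 22.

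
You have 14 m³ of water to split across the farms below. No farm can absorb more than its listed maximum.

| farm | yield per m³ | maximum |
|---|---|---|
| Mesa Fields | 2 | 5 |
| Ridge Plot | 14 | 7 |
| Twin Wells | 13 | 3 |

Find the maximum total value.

Highest yield per m³ first: Ridge Plot 14 > Twin Wells 13 > Mesa Fields 2.
Give Ridge Plot 7 to hit its cap of 7 ; 7 left.
Give Twin Wells 3 to hit its cap of 3 ; 4 left.
Mesa Fields has room for 5 but only 4 remain, so it gets 4.
Total = 2×4 + 14×7 + 13×3 = 145.

145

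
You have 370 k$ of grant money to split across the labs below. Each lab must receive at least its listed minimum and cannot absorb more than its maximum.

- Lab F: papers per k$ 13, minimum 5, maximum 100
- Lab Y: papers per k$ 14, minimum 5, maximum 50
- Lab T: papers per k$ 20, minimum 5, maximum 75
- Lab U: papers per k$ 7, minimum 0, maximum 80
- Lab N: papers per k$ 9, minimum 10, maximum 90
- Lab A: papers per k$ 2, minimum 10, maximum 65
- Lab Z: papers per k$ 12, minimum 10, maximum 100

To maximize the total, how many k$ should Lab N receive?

35

Meeting every minimum uses 5+5+5+0+10+10+10 = 45 k$, leaving 325.
Order the labs by papers per k$: Lab T 20 > Lab Y 14 > Lab F 13 > Lab Z 12 > Lab N 9 > Lab U 7 > Lab A 2.
Lab T: +70 to 75 (cap) → 255 left.
Lab Y takes 45 more to reach its cap of 50 → 210 left.
Give Lab F 95 more to hit its cap of 100 → 115 left.
Give Lab Z 90 more to hit its cap of 100 → 25 left.
Only 25 left; Lab N takes them to reach 35.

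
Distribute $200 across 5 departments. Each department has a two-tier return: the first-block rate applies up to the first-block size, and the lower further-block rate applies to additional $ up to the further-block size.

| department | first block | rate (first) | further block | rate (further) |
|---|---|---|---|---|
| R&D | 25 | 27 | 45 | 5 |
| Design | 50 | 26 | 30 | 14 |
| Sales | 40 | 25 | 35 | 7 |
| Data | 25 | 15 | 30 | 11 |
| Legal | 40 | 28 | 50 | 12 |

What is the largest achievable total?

Order all 10 blocks by rate: Legal/T1 28 > R&D/T1 27 > Design/T1 26 > Sales/T1 25 > Data/T1 15 > Design/T2 14 > Legal/T2 12 > Data/T2 11 > Sales/T2 7 > R&D/T2 5.
Legal T1 at 28: fill all 40 → 160 left.
R&D T1 at 27: fill all 25 → 135 left.
Fill Design T1 block (50 at 26) → 85 left.
Sales/T1 (25): +40 → 45 left.
Data/T1 (15): +25 → 20 left.
Design/T2: +20 of 30 at 14; pool empty.
Total = 28×40 + 27×25 + 26×50 + 25×40 + 15×25 + 14×20 = 4750.

4750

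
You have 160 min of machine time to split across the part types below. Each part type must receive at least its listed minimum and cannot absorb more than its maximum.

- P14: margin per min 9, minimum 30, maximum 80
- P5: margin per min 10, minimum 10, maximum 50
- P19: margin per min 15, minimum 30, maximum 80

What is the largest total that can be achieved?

Meeting every minimum uses 30+10+30 = 70 min, leaving 90.
Highest margin per min first: P19 15 > P5 10 > P14 9.
Give P19 50 more to hit its cap of 80 ; 40 left.
P5 takes 40 more to reach its cap of 50 ; 0 left.
Total = 9×30 + 10×50 + 15×80 = 1970.

1970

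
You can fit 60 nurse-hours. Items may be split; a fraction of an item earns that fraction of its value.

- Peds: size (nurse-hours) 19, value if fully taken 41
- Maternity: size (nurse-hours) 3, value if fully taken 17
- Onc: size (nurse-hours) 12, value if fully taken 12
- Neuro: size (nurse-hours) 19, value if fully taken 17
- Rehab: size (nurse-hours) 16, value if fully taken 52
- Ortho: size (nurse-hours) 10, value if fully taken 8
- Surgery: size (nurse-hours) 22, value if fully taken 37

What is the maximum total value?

147

Rank by value-to-size ratio: Maternity 17/3≈5.67, Rehab 52/16≈3.25, Peds 41/19≈2.16, Surgery 37/22≈1.68, Onc 12/12≈1, Neuro 17/19≈0.895, Ortho 8/10≈0.8.
All 3 nurse-hours of Maternity fit (value 17) — 57 remain.
Take all of Rehab (16 nurse-hours, value 52) — 41 nurse-hours left.
Take all of Peds (19 nurse-hours, value 41) — 22 nurse-hours left.
All 22 nurse-hours of Surgery fit (value 37) — 0 remain.
Total value = 147.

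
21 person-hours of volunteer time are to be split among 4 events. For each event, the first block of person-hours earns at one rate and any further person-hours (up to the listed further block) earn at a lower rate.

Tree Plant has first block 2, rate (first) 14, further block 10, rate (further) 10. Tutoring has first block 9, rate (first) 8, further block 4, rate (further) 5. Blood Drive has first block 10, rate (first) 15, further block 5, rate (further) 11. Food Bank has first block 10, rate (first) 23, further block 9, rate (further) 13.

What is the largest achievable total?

Treat each block as its own option and order by rate: Food Bank/tier1 23 > Blood Drive/tier1 15 > Tree Plant/tier1 14 > Food Bank/tier2 13 > Blood Drive/tier2 11 > Tree Plant/tier2 10 > Tutoring/tier1 8 > Tutoring/tier2 5.
Food Bank/tier1 (23): +10 → 11 left.
Fill Blood Drive tier1 block (10 at 15) → 1 left.
Tree Plant/tier1: +1 of 2 at 14; pool empty.
Total = 23×10 + 15×10 + 14×1 = 394.

394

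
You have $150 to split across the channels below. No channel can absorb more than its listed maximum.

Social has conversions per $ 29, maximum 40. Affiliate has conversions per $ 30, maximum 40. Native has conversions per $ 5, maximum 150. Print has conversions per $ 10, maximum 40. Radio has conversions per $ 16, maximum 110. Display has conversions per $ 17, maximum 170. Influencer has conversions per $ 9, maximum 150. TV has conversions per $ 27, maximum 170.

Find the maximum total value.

4250

Highest conversions per $ first: Affiliate 30 > Social 29 > TV 27 > Display 17 > Radio 16 > Print 10 > Influencer 9 > Native 5.
Affiliate takes 40 to reach its cap of 40 — 110 left.
Social: +40 to 40 (cap) — 70 left.
TV: +70 (room for 170) → 70. Pool exhausted.
Total = 29×40 + 30×40 + 27×70 = 4250.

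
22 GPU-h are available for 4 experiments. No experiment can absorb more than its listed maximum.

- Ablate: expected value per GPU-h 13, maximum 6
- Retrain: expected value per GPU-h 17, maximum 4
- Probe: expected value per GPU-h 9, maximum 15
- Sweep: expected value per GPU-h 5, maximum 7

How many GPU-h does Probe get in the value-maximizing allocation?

12

Rank by expected value per GPU-h: Retrain 17 > Ablate 13 > Probe 9 > Sweep 5.
Retrain: +4 to 4 (cap) ; 18 left.
Ablate: +6 to 6 (cap) ; 12 left.
Probe: +12 (room for 15) → 12. Pool exhausted.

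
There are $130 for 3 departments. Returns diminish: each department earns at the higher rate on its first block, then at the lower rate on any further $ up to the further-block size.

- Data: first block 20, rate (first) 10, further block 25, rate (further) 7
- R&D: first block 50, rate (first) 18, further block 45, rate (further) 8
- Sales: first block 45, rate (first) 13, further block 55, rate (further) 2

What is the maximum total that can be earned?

1805

Rank every tier by rate: R&D/first 18 > Sales/first 13 > Data/first 10 > R&D/second 8 > Data/second 7 > Sales/second 2.
Fill R&D first block (50 at 18) ; 80 left.
Fill Sales first block (45 at 13) ; 35 left.
Data/first (10): +20 ; 15 left.
15 remain; put them into R&D second at 8.
Total = 18×50 + 13×45 + 10×20 + 8×15 = 1805.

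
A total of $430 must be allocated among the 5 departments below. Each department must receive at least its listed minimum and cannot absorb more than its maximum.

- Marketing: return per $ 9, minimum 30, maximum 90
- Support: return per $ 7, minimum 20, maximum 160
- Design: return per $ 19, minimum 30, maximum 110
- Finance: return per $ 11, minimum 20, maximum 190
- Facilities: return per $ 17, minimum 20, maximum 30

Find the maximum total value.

5550

Meeting every minimum uses 30+20+30+20+20 = 120 $, leaving 310.
Rank by return per $: Design 19 > Facilities 17 > Finance 11 > Marketing 9 > Support 7.
Design: +80 to 110 (cap) — 230 left.
Give Facilities 10 more to hit its cap of 30 — 220 left.
Finance takes 170 more to reach its cap of 190 — 50 left.
Marketing has room for 60 more but only 50 remain, so it gets 80.
Total = 9×80 + 7×20 + 19×110 + 11×190 + 17×30 = 5550.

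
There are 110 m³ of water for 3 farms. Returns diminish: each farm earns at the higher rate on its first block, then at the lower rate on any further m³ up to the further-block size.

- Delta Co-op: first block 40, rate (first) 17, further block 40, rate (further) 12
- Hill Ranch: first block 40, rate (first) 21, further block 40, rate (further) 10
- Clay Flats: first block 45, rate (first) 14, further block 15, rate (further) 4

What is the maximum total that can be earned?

Order all 6 blocks by rate: Hill Ranch/first 21 > Delta Co-op/first 17 > Clay Flats/first 14 > Delta Co-op/second 12 > Hill Ranch/second 10 > Clay Flats/second 4.
Fill Hill Ranch first block (40 at 21) → 70 left.
Fill Delta Co-op first block (40 at 17) → 30 left.
Clay Flats first at 14: only 30 left, fill 30.
Total = 21×40 + 17×40 + 14×30 = 1940.

1940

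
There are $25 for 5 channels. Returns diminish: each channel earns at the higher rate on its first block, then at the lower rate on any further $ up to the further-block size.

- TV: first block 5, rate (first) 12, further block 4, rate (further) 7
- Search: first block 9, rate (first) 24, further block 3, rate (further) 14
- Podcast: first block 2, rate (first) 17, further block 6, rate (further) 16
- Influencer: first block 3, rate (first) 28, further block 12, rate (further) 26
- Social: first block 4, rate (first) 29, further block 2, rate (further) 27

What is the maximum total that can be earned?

Treat each block as its own option and order by rate: Social/T1 29 > Influencer/T1 28 > Social/T2 27 > Influencer/T2 26 > Search/T1 24 > Podcast/T1 17 > Podcast/T2 16 > Search/T2 14 > TV/T1 12 > TV/T2 7.
Social T1 at 29: fill all 4 → 21 left.
Fill Influencer T1 block (3 at 28) → 18 left.
Social/T2 (27): +2 → 16 left.
Fill Influencer T2 block (12 at 26) → 4 left.
4 remain; put them into Search T1 at 24.
Total = 29×4 + 28×3 + 27×2 + 26×12 + 24×4 = 662.

662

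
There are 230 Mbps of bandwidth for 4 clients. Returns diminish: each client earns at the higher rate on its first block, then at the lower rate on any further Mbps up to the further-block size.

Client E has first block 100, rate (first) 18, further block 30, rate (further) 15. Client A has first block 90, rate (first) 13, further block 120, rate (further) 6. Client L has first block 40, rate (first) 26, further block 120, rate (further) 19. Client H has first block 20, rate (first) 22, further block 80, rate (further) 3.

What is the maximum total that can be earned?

Order all 8 blocks by rate: Client L/T1 26 > Client H/T1 22 > Client L/T2 19 > Client E/T1 18 > Client E/T2 15 > Client A/T1 13 > Client A/T2 6 > Client H/T2 3.
Client L T1 at 26: fill all 40 — 190 left.
Fill Client H T1 block (20 at 22) — 170 left.
Client L T2 at 19: fill all 120 — 50 left.
50 remain; put them into Client E T1 at 18.
Total = 26×40 + 22×20 + 19×120 + 18×50 = 4660.

4660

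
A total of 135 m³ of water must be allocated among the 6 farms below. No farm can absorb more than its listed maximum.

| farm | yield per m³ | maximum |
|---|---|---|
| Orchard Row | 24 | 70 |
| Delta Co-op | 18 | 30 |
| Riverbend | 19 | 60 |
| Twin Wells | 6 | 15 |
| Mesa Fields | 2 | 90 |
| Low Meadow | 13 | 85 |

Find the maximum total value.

Highest yield per m³ first: Orchard Row 24 > Riverbend 19 > Delta Co-op 18 > Low Meadow 13 > Twin Wells 6 > Mesa Fields 2.
Orchard Row takes 70 to reach its cap of 70 ; 65 left.
Give Riverbend 60 to hit its cap of 60 ; 5 left.
Delta Co-op has room for 30 but only 5 remain, so it gets 5.
Total = 24×70 + 18×5 + 19×60 = 2910.

2910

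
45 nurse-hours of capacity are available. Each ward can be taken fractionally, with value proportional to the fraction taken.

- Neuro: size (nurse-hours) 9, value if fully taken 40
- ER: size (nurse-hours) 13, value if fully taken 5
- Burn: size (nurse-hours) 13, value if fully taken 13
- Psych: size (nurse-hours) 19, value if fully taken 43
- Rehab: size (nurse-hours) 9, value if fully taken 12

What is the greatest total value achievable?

103

Rank by value-to-size ratio: Neuro 40/9≈4.44, Psych 43/19≈2.26, Rehab 12/9≈1.33, Burn 13/13≈1, ER 5/13≈0.385.
Take all of Neuro (9 nurse-hours, value 40) → 36 nurse-hours left.
All 19 nurse-hours of Psych fit (value 43) → 17 remain.
All 9 nurse-hours of Rehab fit (value 12) → 8 remain.
8 nurse-hours left: a 8/13 share of Burn gives 13×8/13 = 8.
Total value = 103.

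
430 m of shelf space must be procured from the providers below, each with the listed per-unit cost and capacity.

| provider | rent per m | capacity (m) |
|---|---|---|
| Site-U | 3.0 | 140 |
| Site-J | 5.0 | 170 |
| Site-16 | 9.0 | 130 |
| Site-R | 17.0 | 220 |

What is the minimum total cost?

2350

Use providers in increasing cost order.
Site-U at 3.0: take all 140 m ; 290 still needed.
Site-J at 5.0: take all 170 m ; 120 still needed.
Site-16 (9.0): take the remaining 120 ; done.
Site-R: unused.
Cost = 140×3.0 + 170×5.0 + 120×9.0 = 2350.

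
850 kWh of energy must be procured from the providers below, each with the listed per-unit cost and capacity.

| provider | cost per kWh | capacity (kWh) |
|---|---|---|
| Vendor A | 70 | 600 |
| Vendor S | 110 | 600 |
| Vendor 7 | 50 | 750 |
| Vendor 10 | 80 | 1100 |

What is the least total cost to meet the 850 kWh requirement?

44500

Use providers in increasing cost order.
Vendor 7 at 50: take all 750 kWh ; 100 still needed.
Take 100 from Vendor A at 70 to finish.
Vendor 10, Vendor S: unused.
Cost = 750×50 + 100×70 = 44500.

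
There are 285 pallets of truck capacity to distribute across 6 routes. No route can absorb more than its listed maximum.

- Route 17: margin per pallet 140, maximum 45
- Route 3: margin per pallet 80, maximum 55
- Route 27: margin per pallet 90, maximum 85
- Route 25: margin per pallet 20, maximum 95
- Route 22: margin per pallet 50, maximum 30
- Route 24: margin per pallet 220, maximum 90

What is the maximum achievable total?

38650

Highest margin per pallet first: Route 24 220 > Route 17 140 > Route 27 90 > Route 3 80 > Route 22 50 > Route 25 20.
Route 24: +90 to 90 (cap) — 195 left.
Route 17: +45 to 45 (cap) — 150 left.
Route 27: +85 to 85 (cap) — 65 left.
Route 3: +55 to 55 (cap) — 10 left.
Route 22: +10 (room for 30) → 10. Pool exhausted.
Total = 140×45 + 80×55 + 90×85 + 50×10 + 220×90 = 38650.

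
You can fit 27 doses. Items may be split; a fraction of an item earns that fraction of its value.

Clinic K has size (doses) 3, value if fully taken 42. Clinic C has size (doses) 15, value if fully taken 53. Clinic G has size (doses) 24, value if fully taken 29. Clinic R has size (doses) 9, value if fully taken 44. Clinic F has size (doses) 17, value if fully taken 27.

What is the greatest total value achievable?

Rank by value-to-size ratio: Clinic K 42/3≈14, Clinic R 44/9≈4.89, Clinic C 53/15≈3.53, Clinic F 27/17≈1.59, Clinic G 29/24≈1.21.
Clinic K: take in full, 3 doses for value 42 — 24 left.
All 9 doses of Clinic R fit (value 44) — 15 remain.
Take all of Clinic C (15 doses, value 53) — 0 doses left.
Total value = 139.

139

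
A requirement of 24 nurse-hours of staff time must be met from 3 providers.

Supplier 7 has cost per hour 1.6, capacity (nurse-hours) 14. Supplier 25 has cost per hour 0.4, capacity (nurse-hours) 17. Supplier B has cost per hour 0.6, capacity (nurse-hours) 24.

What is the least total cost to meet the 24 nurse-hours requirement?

11

Use providers in increasing cost order.
Take 17 from Supplier 25 at 0.4 ; need 7 more.
Supplier B at 0.6: take 7 of its 24 ; requirement met.
Supplier 7: unused.
Cost = 17×0.4 + 7×0.6 = 11.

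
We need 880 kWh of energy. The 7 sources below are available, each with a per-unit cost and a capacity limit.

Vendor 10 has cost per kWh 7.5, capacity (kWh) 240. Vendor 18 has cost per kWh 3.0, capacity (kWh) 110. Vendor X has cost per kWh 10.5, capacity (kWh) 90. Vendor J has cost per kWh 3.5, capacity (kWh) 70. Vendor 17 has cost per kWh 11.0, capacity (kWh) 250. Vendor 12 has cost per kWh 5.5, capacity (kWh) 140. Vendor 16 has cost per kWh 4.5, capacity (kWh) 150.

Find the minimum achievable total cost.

5645

Use sources in increasing cost order.
Take 110 from Vendor 18 at 3.0 ; need 770 more.
Take 70 from Vendor J at 3.5 ; need 700 more.
Vendor 16 (4.5): use full 150 ; 550 kWh to go.
Take 140 from Vendor 12 at 5.5 ; need 410 more.
Vendor 10 at 7.5: take all 240 kWh ; 170 still needed.
Take 90 from Vendor X at 10.5 ; need 80 more.
Vendor 17 (11.0): take the remaining 80 ; done.
Cost = 110×3.0 + 70×3.5 + 150×4.5 + 140×5.5 + 240×7.5 + 90×10.5 + 80×11.0 = 5645.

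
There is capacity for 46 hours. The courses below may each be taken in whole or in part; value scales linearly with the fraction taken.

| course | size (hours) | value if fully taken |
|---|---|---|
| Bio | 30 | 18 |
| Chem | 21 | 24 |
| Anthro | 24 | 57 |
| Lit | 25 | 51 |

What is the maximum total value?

101.88

Sort by value density: Anthro 57/24≈2.38, Lit 51/25≈2.04, Chem 24/21≈1.14, Bio 18/30≈0.6.
Take all of Anthro (24 hours, value 57) — 22 hours left.
Only 22 hours remain; take 22/25 of Lit for value 51×22/25 = 44.88.
Total value = 101.88.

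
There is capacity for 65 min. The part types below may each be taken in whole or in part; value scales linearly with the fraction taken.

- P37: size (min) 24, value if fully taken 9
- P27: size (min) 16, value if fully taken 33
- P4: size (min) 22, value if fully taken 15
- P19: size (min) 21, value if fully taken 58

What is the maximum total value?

Sort by value density: P19 58/21≈2.76, P27 33/16≈2.06, P4 15/22≈0.682, P37 9/24≈0.375.
Take all of P19 (21 min, value 58) — 44 min left.
Take all of P27 (16 min, value 33) — 28 min left.
Take all of P4 (22 min, value 15) — 6 min left.
Fill the last 6 min with part of P37: 6/24 of it earns 2.25.
Total value = 108.25.

108.25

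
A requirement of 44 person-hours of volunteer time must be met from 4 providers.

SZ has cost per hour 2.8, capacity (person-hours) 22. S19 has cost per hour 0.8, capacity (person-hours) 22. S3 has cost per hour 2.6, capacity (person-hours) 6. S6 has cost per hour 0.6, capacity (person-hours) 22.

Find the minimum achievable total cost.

Fill from the cheapest provider first.
S6 at 0.6: take all 22 person-hours — 22 still needed.
S19 at 0.8: take all 22 person-hours — 0 still needed.
S3, SZ: unused.
Cost = 22×0.6 + 22×0.8 = 30.8.

30.8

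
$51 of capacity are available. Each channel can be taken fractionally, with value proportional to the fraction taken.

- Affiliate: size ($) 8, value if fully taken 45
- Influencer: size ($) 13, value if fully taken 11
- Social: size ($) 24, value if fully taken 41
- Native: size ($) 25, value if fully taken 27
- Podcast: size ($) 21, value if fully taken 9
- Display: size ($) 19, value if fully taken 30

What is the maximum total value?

116

Sort by value density: Affiliate 45/8≈5.62, Social 41/24≈1.71, Display 30/19≈1.58, Native 27/25≈1.08, Influencer 11/13≈0.846, Podcast 9/21≈0.429.
Affiliate: take in full, 8 $ for value 45 — 43 left.
All 24 $ of Social fit (value 41) — 19 remain.
Take all of Display (19 $, value 30) — 0 $ left.
Total value = 116.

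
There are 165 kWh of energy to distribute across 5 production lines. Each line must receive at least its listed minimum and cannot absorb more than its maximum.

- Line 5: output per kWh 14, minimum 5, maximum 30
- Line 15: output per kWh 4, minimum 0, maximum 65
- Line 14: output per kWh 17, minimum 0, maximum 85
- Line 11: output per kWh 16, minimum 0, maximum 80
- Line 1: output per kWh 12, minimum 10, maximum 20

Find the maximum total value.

2675

Meeting every minimum uses 5+0+0+0+10 = 15 kWh, leaving 150.
Highest output per kWh first: Line 14 17 > Line 11 16 > Line 5 14 > Line 1 12 > Line 15 4.
Give Line 14 85 more to hit its cap of 85 → 65 left.
Line 11 has room for 80 more but only 65 remain, so it gets 65.
Total = 14×5 + 17×85 + 16×65 + 12×10 = 2675.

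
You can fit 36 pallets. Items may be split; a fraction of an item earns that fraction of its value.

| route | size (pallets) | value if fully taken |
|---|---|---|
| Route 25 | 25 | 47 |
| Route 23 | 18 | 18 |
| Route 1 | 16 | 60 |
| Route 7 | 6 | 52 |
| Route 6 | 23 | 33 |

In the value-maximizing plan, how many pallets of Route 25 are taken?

14

Rank by value-to-size ratio: Route 7 52/6≈8.67, Route 1 60/16≈3.75, Route 25 47/25≈1.88, Route 6 33/23≈1.43, Route 23 18/18≈1.
Take all of Route 7 (6 pallets, value 52) — 30 pallets left.
All 16 pallets of Route 1 fit (value 60) — 14 remain.
14 pallets left: a 14/25 share of Route 25 gives 47×14/25 = 26.32.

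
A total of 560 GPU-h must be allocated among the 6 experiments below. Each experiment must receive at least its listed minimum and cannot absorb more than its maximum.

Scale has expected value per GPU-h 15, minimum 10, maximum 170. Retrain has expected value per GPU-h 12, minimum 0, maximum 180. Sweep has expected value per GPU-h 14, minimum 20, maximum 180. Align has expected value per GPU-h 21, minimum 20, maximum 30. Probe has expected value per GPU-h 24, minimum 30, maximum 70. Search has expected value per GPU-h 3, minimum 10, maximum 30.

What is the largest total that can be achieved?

8610

Meeting every minimum uses 10+0+20+20+30+10 = 90 GPU-h, leaving 470.
Order the experiments by expected value per GPU-h: Probe 24 > Align 21 > Scale 15 > Sweep 14 > Retrain 12 > Search 3.
Probe: +40 to 70 (cap) — 430 left.
Align: +10 to 30 (cap) — 420 left.
Give Scale 160 more to hit its cap of 170 — 260 left.
Give Sweep 160 more to hit its cap of 180 — 100 left.
Retrain has room for 180 more but only 100 remain, so it gets 100.
Total = 15×170 + 12×100 + 14×180 + 21×30 + 24×70 + 3×10 = 8610.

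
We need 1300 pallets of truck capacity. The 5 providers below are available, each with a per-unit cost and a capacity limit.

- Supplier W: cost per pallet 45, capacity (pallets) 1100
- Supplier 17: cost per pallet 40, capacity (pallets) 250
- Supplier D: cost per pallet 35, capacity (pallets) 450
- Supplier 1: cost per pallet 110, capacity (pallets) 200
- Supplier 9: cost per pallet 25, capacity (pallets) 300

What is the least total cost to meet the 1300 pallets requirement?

46750

Cheapest first:
Supplier 9 at 25: take all 300 pallets — 1000 still needed.
Supplier D at 35: take all 450 pallets — 550 still needed.
Take 250 from Supplier 17 at 40 — need 300 more.
Take 300 from Supplier W at 45 to finish.
Supplier 1: unused.
Cost = 300×25 + 450×35 + 250×40 + 300×45 = 46750.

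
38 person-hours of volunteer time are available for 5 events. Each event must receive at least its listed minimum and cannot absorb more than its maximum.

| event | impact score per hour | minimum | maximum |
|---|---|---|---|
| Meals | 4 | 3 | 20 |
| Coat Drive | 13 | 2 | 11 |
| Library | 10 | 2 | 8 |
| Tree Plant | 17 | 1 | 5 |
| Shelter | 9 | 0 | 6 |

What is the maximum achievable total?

394

Meeting every minimum uses 3+2+2+1+0 = 8 person-hours, leaving 30.
Order the events by impact score per hour: Tree Plant 17 > Coat Drive 13 > Library 10 > Shelter 9 > Meals 4.
Tree Plant: +4 to 5 (cap) — 26 left.
Coat Drive takes 9 more to reach its cap of 11 — 17 left.
Library takes 6 more to reach its cap of 8 — 11 left.
Give Shelter 6 more to hit its cap of 6 — 5 left.
Only 5 left; Meals takes them to reach 8.
Total = 4×8 + 13×11 + 10×8 + 17×5 + 9×6 = 394.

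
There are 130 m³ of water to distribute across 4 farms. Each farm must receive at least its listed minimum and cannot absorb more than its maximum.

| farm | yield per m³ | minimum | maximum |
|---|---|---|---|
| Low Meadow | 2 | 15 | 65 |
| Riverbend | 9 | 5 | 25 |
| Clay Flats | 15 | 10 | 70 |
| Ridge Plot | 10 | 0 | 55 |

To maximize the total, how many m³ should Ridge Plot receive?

40

Meeting every minimum uses 15+5+10+0 = 30 m³, leaving 100.
Rank by yield per m³: Clay Flats 15 > Ridge Plot 10 > Riverbend 9 > Low Meadow 2.
Clay Flats takes 60 more to reach its cap of 70 ; 40 left.
Ridge Plot has room for 55 more but only 40 remain, so it gets 40.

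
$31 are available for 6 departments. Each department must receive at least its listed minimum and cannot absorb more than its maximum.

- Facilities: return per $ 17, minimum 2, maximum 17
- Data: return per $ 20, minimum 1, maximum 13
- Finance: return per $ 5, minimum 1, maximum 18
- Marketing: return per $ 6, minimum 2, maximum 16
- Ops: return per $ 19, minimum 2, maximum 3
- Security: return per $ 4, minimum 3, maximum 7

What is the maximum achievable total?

499

Meeting every minimum uses 2+1+1+2+2+3 = 11 $, leaving 20.
Rank by return per $: Data 20 > Ops 19 > Facilities 17 > Marketing 6 > Finance 5 > Security 4.
Data: +12 to 13 (cap) → 8 left.
Ops: +1 to 3 (cap) → 7 left.
Facilities: +7 (room for 15) → 9. Pool exhausted.
Total = 17×9 + 20×13 + 5×1 + 6×2 + 19×3 + 4×3 = 499.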